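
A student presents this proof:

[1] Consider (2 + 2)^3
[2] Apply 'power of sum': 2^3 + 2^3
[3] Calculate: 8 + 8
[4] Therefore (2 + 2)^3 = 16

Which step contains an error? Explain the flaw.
Step 2: Apply 'power of sum': 2^3 + 2^3

Step 2 incorrectly applies a non-existent rule '(a+b)^n = a^n + b^n'. This is false in general. The correct expansion uses the binomial theorem. The actual value is (2 + 2)^3 = 4^3 = 64, not 16.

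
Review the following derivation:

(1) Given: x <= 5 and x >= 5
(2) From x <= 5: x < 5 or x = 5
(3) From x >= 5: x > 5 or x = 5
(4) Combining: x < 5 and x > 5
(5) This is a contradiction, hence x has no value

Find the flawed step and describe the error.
Step 4: Combining: x < 5 and x > 5

Step 4 incorrectly combines the conditions. From x <= 5 and x >= 5, the intersection is x = 5. The error treats the 'or' cases as 'and' requirements. The correct conclusion is that x = 5 is the unique solution, not that no solution exists.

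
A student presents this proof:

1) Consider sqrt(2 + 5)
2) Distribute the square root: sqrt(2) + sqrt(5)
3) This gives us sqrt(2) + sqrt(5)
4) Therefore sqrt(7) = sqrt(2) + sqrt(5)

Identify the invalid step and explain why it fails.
Step 2: Distribute the square root: sqrt(2) + sqrt(5)

Step 2 incorrectly 'distributes' the square root over addition. The square root function does not distribute: sqrt(a + b) ≠ sqrt(a) + sqrt(b). In fact, sqrt(2 + 5) = sqrt(7) ≈ 2.6458, while sqrt(2) + sqrt(5) ≈ 3.6503.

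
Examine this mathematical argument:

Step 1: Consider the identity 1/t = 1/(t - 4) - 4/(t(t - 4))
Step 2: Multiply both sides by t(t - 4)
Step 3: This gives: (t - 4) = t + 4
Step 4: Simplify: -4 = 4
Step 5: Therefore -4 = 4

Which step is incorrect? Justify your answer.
Step 3: This gives: (t - 4) = t + 4

Step 3 makes a sign error when clearing denominators. Multiplying -4/(t(t - 4)) by t(t - 4) gives -4, not +4. The correct result is (t - 4) = t - 4, which is trivially true, not (t - 4) = t + 4. (Step 1 is a valid identity: 1/(t - 4) - 4/(t(t - 4)) = (t - 4)/(t(t - 4)) = 1/t.)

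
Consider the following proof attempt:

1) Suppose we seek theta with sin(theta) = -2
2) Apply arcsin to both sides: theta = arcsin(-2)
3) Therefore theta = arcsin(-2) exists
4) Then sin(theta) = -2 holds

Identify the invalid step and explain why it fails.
Step 2: Apply arcsin to both sides: theta = arcsin(-2)

Step 2 applies arcsin to -2. However, arcsin(x) is only defined for x in [-1, 1] because sin(theta) can only produce values in that range. Since |-2| > 1, arcsin(-2) is undefined. There is no angle whose sine equals -2.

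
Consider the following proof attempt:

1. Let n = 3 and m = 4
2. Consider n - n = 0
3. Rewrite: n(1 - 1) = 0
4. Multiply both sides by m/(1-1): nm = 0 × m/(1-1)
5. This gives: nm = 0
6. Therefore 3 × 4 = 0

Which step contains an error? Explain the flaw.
Step 4: Multiply both sides by m/(1-1): nm = 0 × m/(1-1)

Step 4 multiplies both sides by m/(1-1). However, 1-1 = 0, so this is multiplication by m/0, which is undefined. We cannot multiply by an undefined expression.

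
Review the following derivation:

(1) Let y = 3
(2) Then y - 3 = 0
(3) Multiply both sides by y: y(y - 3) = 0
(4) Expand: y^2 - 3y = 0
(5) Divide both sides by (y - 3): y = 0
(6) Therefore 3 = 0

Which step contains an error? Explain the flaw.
Step 5: Divide both sides by (y - 3): y = 0

Step 5 divides both sides by (y - 3). However, since y = 3, we have (y - 3) = 0. Division by zero is undefined, making this step invalid.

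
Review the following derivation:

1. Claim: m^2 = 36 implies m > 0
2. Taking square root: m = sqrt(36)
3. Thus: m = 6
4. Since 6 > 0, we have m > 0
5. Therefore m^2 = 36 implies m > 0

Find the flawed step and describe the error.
Step 2: Taking square root: m = sqrt(36)

Step 2 takes the square root and assumes the positive root only. The equation m^2 = 36 actually has two solutions: m = 6 and m = -6. The proof silently assumes m > 0 without justification, then uses this assumption to conclude m > 0, which is circular. The counterexample m = -6 shows the claim is false.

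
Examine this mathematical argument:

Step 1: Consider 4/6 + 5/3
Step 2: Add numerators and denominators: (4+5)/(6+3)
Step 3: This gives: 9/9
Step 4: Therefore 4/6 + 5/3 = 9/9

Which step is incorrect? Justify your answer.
Step 2: Add numerators and denominators: (4+5)/(6+3)

Step 2 incorrectly adds fractions by separately adding numerators and denominators. This is wrong. The correct method requires a common denominator: 4/6 + 5/3 = (4×3 + 5×6)/(6×3) = 42/18 = 7/3. The method used gives 9/9, which is different.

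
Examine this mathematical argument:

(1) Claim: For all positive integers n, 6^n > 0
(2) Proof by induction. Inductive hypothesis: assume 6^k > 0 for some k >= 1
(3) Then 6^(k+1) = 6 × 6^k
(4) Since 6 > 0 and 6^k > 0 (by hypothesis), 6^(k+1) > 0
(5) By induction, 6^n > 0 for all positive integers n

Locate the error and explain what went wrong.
Step 5: By induction, 6^n > 0 for all positive integers n

Step 5 concludes the proof by induction, but no base case was ever established. A valid induction proof requires: (1) a base case proving 6^1 > 0, and (2) an inductive step showing IF 6^k > 0 THEN 6^(k+1) > 0. Steps 2-4 correctly establish the inductive step, but without the base case the conclusion in step 5 does not follow.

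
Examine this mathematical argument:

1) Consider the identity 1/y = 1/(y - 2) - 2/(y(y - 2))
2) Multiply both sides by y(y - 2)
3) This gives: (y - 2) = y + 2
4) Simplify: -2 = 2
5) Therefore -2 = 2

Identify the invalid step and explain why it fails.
Step 3: This gives: (y - 2) = y + 2

Step 3 makes a sign error when clearing denominators. Multiplying -2/(y(y - 2)) by y(y - 2) gives -2, not +2. The correct result is (y - 2) = y - 2, which is trivially true, not (y - 2) = y + 2. (Step 1 is a valid identity: 1/(y - 2) - 2/(y(y - 2)) = (y - 2)/(y(y - 2)) = 1/y.)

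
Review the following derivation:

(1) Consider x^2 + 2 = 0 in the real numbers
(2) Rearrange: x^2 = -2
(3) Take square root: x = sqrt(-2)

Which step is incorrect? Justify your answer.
Step 3: Take square root: x = sqrt(-2)

Step 3 takes the square root of -2, which is negative. In the real number system, the square root of a negative number is undefined. The equation x^2 + 2 = 0 has no real solutions. Square roots of negative numbers only exist in the complex numbers.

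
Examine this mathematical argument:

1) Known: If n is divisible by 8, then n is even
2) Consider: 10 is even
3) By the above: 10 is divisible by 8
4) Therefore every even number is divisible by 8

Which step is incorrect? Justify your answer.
Step 3: By the above: 10 is divisible by 8

Step 3 commits the fallacy of affirming the consequent. The known fact 'divisible by 8 → even' does NOT imply 'even → divisible by 8'. That would be the converse, which is false. For example, 10 is even but 10 ÷ 8 = 1.25, which is not an integer.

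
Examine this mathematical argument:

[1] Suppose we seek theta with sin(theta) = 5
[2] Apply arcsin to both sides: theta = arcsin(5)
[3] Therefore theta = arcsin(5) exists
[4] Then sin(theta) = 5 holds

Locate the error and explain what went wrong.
Step 2: Apply arcsin to both sides: theta = arcsin(5)

Step 2 applies arcsin to 5. However, arcsin(x) is only defined for x in [-1, 1] because sin(theta) can only produce values in that range. Since |5| > 1, arcsin(5) is undefined. There is no angle whose sine equals 5.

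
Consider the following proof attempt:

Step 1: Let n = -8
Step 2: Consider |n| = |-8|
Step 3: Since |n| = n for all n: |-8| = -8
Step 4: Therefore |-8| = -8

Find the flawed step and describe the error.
Step 3: Since |n| = n for all n: |-8| = -8

Step 3 incorrectly states that |n| = n for all n. The correct definition is |n| = n when n >= 0, and |n| = -n when n < 0. Since -8 < 0, we have |-8| = -(-8) = 8, not -8.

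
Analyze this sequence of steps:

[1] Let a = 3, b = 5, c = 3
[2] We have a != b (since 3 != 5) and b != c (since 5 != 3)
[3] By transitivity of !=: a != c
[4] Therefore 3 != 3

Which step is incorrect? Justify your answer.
Step 3: By transitivity of !=: a != c

Step 3 incorrectly applies transitivity to the '!=' relation. Transitivity states: if a R b and b R c, then a R c. However, '!=' is not transitive. Counterexample: 3 != 5 and 5 != 3, but 3 = 3 (both equal 3). Transitivity holds for relations like <, <=, =, but not for !=.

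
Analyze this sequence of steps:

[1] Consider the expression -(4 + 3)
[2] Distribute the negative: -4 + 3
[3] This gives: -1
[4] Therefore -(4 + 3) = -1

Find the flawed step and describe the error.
Step 2: Distribute the negative: -4 + 3

Step 2 incorrectly distributes the negative sign. The correct distribution is -(4 + 3) = -4 - 3 = -7. The negative must be applied to both terms, not just the first. The error treats -(4 + 3) as -4 + 3, which equals -1 instead of -7.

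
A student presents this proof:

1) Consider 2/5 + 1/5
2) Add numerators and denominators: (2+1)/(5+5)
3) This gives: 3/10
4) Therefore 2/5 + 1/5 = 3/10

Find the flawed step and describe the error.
Step 2: Add numerators and denominators: (2+1)/(5+5)

Step 2 incorrectly adds fractions by separately adding numerators and denominators. This is wrong. The correct method requires a common denominator: 2/5 + 1/5 = (2×5 + 1×5)/(5×5) = 15/25 = 3/5. The method used gives 3/10, which is different.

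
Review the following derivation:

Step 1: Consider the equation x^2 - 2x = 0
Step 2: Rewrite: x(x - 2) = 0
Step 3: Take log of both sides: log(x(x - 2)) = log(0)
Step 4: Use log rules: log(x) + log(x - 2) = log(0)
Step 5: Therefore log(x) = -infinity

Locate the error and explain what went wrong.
Step 3: Take log of both sides: log(x(x - 2)) = log(0)

Step 3 takes the logarithm of both sides, resulting in log(0) on the right side. The logarithm is only defined for positive numbers; log(0) is undefined (approaches negative infinity). This operation is invalid.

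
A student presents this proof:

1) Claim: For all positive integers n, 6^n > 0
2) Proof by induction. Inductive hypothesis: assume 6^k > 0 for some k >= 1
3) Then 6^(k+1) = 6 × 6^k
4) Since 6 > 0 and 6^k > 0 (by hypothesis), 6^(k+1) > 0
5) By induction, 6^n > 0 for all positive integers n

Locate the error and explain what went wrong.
Step 5: By induction, 6^n > 0 for all positive integers n

Step 5 concludes the proof by induction, but no base case was ever established. A valid induction proof requires: (1) a base case proving 6^1 > 0, and (2) an inductive step showing IF 6^k > 0 THEN 6^(k+1) > 0. Steps 2-4 correctly establish the inductive step, but without the base case the conclusion in step 5 does not follow.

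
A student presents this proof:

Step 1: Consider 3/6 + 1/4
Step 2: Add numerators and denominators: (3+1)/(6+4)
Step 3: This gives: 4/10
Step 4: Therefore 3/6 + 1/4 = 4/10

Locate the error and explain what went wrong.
Step 2: Add numerators and denominators: (3+1)/(6+4)

Step 2 incorrectly adds fractions by separately adding numerators and denominators. This is wrong. The correct method requires a common denominator: 3/6 + 1/4 = (3×4 + 1×6)/(6×4) = 18/24 = 3/4. The method used gives 4/10, which is different.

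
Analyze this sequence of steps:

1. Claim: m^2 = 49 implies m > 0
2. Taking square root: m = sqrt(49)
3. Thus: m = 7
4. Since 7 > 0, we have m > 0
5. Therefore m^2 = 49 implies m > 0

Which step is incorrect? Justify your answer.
Step 2: Taking square root: m = sqrt(49)

Step 2 takes the square root and assumes the positive root only. The equation m^2 = 49 actually has two solutions: m = 7 and m = -7. The proof silently assumes m > 0 without justification, then uses this assumption to conclude m > 0, which is circular. The counterexample m = -7 shows the claim is false.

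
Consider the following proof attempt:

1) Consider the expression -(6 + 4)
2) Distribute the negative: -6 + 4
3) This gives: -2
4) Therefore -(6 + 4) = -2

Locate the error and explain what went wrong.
Step 2: Distribute the negative: -6 + 4

Step 2 incorrectly distributes the negative sign. The correct distribution is -(6 + 4) = -6 - 4 = -10. The negative must be applied to both terms, not just the first. The error treats -(6 + 4) as -6 + 4, which equals -2 instead of -10.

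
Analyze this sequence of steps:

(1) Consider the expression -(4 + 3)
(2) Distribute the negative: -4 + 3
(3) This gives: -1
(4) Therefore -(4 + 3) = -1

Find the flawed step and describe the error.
Step 2: Distribute the negative: -4 + 3

Step 2 incorrectly distributes the negative sign. The correct distribution is -(4 + 3) = -4 - 3 = -7. The negative must be applied to both terms, not just the first. The error treats -(4 + 3) as -4 + 3, which equals -1 instead of -7.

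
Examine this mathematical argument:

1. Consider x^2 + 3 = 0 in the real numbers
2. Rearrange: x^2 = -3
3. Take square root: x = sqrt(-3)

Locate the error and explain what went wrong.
Step 3: Take square root: x = sqrt(-3)

Step 3 takes the square root of -3, which is negative. In the real number system, the square root of a negative number is undefined. The equation x^2 + 3 = 0 has no real solutions. Square roots of negative numbers only exist in the complex numbers.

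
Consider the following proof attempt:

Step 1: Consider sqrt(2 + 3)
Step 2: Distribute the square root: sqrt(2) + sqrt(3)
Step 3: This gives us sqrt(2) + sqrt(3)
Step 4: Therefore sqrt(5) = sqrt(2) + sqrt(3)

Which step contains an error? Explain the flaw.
Step 2: Distribute the square root: sqrt(2) + sqrt(3)

Step 2 incorrectly 'distributes' the square root over addition. The square root function does not distribute: sqrt(a + b) ≠ sqrt(a) + sqrt(b). In fact, sqrt(2 + 3) = sqrt(5) ≈ 2.2361, while sqrt(2) + sqrt(3) ≈ 3.1463.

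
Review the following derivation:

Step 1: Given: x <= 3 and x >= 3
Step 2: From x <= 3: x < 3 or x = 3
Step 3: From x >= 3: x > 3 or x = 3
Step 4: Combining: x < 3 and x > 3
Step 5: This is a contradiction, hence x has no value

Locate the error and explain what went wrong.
Step 4: Combining: x < 3 and x > 3

Step 4 incorrectly combines the conditions. From x <= 3 and x >= 3, the intersection is x = 3. The error treats the 'or' cases as 'and' requirements. The correct conclusion is that x = 3 is the unique solution, not that no solution exists.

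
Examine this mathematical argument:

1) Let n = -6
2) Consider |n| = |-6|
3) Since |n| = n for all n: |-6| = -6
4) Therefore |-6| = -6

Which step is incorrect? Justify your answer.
Step 3: Since |n| = n for all n: |-6| = -6

Step 3 incorrectly states that |n| = n for all n. The correct definition is |n| = n when n >= 0, and |n| = -n when n < 0. Since -6 < 0, we have |-6| = -(-6) = 6, not -6.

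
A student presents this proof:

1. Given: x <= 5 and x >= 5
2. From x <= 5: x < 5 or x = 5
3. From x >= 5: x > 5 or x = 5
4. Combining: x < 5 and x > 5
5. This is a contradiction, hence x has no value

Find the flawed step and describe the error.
Step 4: Combining: x < 5 and x > 5

Step 4 incorrectly combines the conditions. From x <= 5 and x >= 5, the intersection is x = 5. The error treats the 'or' cases as 'and' requirements. The correct conclusion is that x = 5 is the unique solution, not that no solution exists.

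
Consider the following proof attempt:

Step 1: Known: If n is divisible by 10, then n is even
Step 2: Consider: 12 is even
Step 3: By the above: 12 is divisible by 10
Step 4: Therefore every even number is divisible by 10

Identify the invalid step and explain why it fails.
Step 3: By the above: 12 is divisible by 10

Step 3 commits the fallacy of affirming the consequent. The known fact 'divisible by 10 → even' does NOT imply 'even → divisible by 10'. That would be the converse, which is false. For example, 12 is even but 12 ÷ 10 = 1.20, which is not an integer.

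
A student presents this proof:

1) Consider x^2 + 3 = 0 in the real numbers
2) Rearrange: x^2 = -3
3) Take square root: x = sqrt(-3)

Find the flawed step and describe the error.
Step 3: Take square root: x = sqrt(-3)

Step 3 takes the square root of -3, which is negative. In the real number system, the square root of a negative number is undefined. The equation x^2 + 3 = 0 has no real solutions. Square roots of negative numbers only exist in the complex numbers.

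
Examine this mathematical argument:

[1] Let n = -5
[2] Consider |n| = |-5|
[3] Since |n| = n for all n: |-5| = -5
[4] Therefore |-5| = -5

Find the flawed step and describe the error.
Step 3: Since |n| = n for all n: |-5| = -5

Step 3 incorrectly states that |n| = n for all n. The correct definition is |n| = n when n >= 0, and |n| = -n when n < 0. Since -5 < 0, we have |-5| = -(-5) = 5, not -5.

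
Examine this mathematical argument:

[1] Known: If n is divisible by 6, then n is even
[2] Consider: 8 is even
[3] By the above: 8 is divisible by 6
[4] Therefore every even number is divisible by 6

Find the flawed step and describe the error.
Step 3: By the above: 8 is divisible by 6

Step 3 commits the fallacy of affirming the consequent. The known fact 'divisible by 6 → even' does NOT imply 'even → divisible by 6'. That would be the converse, which is false. For example, 8 is even but 8 ÷ 6 = 1.33, which is not an integer.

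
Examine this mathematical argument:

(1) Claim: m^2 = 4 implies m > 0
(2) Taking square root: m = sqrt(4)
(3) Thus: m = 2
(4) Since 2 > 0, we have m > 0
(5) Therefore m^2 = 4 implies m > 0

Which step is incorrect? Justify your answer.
Step 2: Taking square root: m = sqrt(4)

Step 2 takes the square root and assumes the positive root only. The equation m^2 = 4 actually has two solutions: m = 2 and m = -2. The proof silently assumes m > 0 without justification, then uses this assumption to conclude m > 0, which is circular. The counterexample m = -2 shows the claim is false.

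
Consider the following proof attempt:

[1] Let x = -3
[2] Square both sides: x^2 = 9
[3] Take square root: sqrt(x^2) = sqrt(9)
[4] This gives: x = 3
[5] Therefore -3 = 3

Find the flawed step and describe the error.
Step 4: This gives: x = 3

Step 4 incorrectly states that sqrt(x^2) = x. The correct identity is sqrt(x^2) = |x|. Since x = -3 < 0, we have sqrt(x^2) = |-3| = 3, not x = -3.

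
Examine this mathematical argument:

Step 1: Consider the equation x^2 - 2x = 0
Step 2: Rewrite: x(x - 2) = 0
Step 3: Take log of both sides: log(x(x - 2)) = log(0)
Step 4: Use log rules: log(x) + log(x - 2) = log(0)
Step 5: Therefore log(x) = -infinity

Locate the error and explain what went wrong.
Step 3: Take log of both sides: log(x(x - 2)) = log(0)

Step 3 takes the logarithm of both sides, resulting in log(0) on the right side. The logarithm is only defined for positive numbers; log(0) is undefined (approaches negative infinity). This operation is invalid.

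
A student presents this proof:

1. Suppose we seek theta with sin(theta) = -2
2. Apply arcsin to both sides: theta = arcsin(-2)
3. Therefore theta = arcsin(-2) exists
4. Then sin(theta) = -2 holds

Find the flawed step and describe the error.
Step 2: Apply arcsin to both sides: theta = arcsin(-2)

Step 2 applies arcsin to -2. However, arcsin(x) is only defined for x in [-1, 1] because sin(theta) can only produce values in that range. Since |-2| > 1, arcsin(-2) is undefined. There is no angle whose sine equals -2.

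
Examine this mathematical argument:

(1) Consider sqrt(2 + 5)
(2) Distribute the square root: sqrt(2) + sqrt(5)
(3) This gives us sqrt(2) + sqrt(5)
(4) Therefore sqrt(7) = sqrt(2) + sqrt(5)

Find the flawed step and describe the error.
Step 2: Distribute the square root: sqrt(2) + sqrt(5)

Step 2 incorrectly 'distributes' the square root over addition. The square root function does not distribute: sqrt(a + b) ≠ sqrt(a) + sqrt(b). In fact, sqrt(2 + 5) = sqrt(7) ≈ 2.6458, while sqrt(2) + sqrt(5) ≈ 3.6503.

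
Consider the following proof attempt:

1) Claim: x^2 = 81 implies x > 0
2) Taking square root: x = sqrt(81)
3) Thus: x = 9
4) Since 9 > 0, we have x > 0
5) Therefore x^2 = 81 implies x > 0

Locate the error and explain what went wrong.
Step 2: Taking square root: x = sqrt(81)

Step 2 takes the square root and assumes the positive root only. The equation x^2 = 81 actually has two solutions: x = 9 and x = -9. The proof silently assumes x > 0 without justification, then uses this assumption to conclude x > 0, which is circular. The counterexample x = -9 shows the claim is false.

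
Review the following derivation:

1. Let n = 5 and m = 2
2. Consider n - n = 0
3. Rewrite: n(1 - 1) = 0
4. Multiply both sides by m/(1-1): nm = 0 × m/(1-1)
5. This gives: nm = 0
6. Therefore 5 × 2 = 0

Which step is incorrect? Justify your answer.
Step 4: Multiply both sides by m/(1-1): nm = 0 × m/(1-1)

Step 4 multiplies both sides by m/(1-1). However, 1-1 = 0, so this is multiplication by m/0, which is undefined. We cannot multiply by an undefined expression.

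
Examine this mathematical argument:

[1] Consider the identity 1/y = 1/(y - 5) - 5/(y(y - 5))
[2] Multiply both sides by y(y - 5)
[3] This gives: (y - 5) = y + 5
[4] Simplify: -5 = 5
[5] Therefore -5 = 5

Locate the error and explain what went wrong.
Step 3: This gives: (y - 5) = y + 5

Step 3 makes a sign error when clearing denominators. Multiplying -5/(y(y - 5)) by y(y - 5) gives -5, not +5. The correct result is (y - 5) = y - 5, which is trivially true, not (y - 5) = y + 5. (Step 1 is a valid identity: 1/(y - 5) - 5/(y(y - 5)) = (y - 5)/(y(y - 5)) = 1/y.)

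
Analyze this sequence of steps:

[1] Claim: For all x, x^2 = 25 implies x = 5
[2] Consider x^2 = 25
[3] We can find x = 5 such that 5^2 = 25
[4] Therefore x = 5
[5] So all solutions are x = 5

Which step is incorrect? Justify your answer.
Step 4: Therefore x = 5

Step 4 incorrectly concludes that x = 5 is the only solution. The proof shows that x = 5 is A solution (existence), but does not show it is the ONLY solution (uniqueness). In fact, x = -5 is also a solution since (-5)^2 = 25. Finding one solution doesn't prove there are no others.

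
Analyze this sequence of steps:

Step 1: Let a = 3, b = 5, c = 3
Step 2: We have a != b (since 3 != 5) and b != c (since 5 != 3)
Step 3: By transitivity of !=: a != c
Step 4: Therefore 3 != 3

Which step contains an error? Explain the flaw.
Step 3: By transitivity of !=: a != c

Step 3 incorrectly applies transitivity to the '!=' relation. Transitivity states: if a R b and b R c, then a R c. However, '!=' is not transitive. Counterexample: 3 != 5 and 5 != 3, but 3 = 3 (both equal 3). Transitivity holds for relations like <, <=, =, but not for !=.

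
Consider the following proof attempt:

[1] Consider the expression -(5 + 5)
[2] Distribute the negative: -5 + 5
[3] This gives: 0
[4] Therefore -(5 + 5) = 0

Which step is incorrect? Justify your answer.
Step 2: Distribute the negative: -5 + 5

Step 2 incorrectly distributes the negative sign. The correct distribution is -(5 + 5) = -5 - 5 = -10. The negative must be applied to both terms, not just the first. The error treats -(5 + 5) as -5 + 5, which equals 0 instead of -10.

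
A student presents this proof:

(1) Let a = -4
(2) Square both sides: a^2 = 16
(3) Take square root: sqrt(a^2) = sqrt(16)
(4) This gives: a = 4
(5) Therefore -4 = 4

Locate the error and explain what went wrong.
Step 4: This gives: a = 4

Step 4 incorrectly states that sqrt(a^2) = a. The correct identity is sqrt(a^2) = |a|. Since a = -4 < 0, we have sqrt(a^2) = |-4| = 4, not a = -4.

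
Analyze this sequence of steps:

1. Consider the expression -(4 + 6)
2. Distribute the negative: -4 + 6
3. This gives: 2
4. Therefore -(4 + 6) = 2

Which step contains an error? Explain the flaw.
Step 2: Distribute the negative: -4 + 6

Step 2 incorrectly distributes the negative sign. The correct distribution is -(4 + 6) = -4 - 6 = -10. The negative must be applied to both terms, not just the first. The error treats -(4 + 6) as -4 + 6, which equals 2 instead of -10.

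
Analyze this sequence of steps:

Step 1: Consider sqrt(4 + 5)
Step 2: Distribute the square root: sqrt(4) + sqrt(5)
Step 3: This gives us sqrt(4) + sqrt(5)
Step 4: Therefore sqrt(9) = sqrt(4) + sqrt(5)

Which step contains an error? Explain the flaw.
Step 2: Distribute the square root: sqrt(4) + sqrt(5)

Step 2 incorrectly 'distributes' the square root over addition. The square root function does not distribute: sqrt(a + b) ≠ sqrt(a) + sqrt(b). In fact, sqrt(4 + 5) = sqrt(9) ≈ 3.0000, while sqrt(4) + sqrt(5) ≈ 4.2361.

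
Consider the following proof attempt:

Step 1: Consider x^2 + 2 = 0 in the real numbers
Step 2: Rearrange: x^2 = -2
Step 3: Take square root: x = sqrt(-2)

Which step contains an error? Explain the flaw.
Step 3: Take square root: x = sqrt(-2)

Step 3 takes the square root of -2, which is negative. In the real number system, the square root of a negative number is undefined. The equation x^2 + 2 = 0 has no real solutions. Square roots of negative numbers only exist in the complex numbers.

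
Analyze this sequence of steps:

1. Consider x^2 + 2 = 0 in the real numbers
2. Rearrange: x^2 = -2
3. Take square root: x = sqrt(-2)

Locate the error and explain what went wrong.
Step 3: Take square root: x = sqrt(-2)

Step 3 takes the square root of -2, which is negative. In the real number system, the square root of a negative number is undefined. The equation x^2 + 2 = 0 has no real solutions. Square roots of negative numbers only exist in the complex numbers.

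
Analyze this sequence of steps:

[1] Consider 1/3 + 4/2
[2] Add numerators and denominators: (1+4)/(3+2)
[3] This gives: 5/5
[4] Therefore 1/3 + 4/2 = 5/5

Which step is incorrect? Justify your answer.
Step 2: Add numerators and denominators: (1+4)/(3+2)

Step 2 incorrectly adds fractions by separately adding numerators and denominators. This is wrong. The correct method requires a common denominator: 1/3 + 4/2 = (1×2 + 4×3)/(3×2) = 14/6 = 7/3. The method used gives 5/5, which is different.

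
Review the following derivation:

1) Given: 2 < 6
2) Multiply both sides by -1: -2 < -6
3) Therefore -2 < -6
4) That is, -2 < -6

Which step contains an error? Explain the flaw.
Step 2: Multiply both sides by -1: -2 < -6

Step 2 multiplies both sides by -1 but fails to reverse the inequality sign. When multiplying (or dividing) an inequality by a negative number, the direction must be reversed. Since 2 < 6, we should get -2 > -6, i.e., -2 > -6.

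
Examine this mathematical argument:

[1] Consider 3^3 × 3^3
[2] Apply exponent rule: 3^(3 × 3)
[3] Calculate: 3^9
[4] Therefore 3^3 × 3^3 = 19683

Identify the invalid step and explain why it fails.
Step 2: Apply exponent rule: 3^(3 × 3)

Step 2 incorrectly states that a^b × a^c = a^(b×c). The correct rule is a^b × a^c = a^(b+c). The actual value is 3^3 × 3^3 = 3^6 = 729, not 3^9 = 19683.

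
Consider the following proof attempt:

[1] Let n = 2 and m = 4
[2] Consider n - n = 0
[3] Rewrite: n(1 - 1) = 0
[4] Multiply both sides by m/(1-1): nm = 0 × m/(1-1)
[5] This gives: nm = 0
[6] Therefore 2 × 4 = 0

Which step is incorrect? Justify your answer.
Step 4: Multiply both sides by m/(1-1): nm = 0 × m/(1-1)

Step 4 multiplies both sides by m/(1-1). However, 1-1 = 0, so this is multiplication by m/0, which is undefined. We cannot multiply by an undefined expression.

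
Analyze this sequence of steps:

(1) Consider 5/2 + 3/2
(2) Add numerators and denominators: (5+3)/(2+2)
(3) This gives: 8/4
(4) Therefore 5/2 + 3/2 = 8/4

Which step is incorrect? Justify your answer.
Step 2: Add numerators and denominators: (5+3)/(2+2)

Step 2 incorrectly adds fractions by separately adding numerators and denominators. This is wrong. The correct method requires a common denominator: 5/2 + 3/2 = (5×2 + 3×2)/(2×2) = 16/4 = 4. The method used gives 8/4, which is different.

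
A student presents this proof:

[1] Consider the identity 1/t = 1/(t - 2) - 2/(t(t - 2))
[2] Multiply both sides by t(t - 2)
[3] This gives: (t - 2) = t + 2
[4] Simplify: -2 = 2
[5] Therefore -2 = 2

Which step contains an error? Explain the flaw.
Step 3: This gives: (t - 2) = t + 2

Step 3 makes a sign error when clearing denominators. Multiplying -2/(t(t - 2)) by t(t - 2) gives -2, not +2. The correct result is (t - 2) = t - 2, which is trivially true, not (t - 2) = t + 2. (Step 1 is a valid identity: 1/(t - 2) - 2/(t(t - 2)) = (t - 2)/(t(t - 2)) = 1/t.)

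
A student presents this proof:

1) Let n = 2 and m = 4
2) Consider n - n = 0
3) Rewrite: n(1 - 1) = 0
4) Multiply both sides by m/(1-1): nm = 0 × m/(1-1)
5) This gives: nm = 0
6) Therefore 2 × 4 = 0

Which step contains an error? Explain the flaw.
Step 4: Multiply both sides by m/(1-1): nm = 0 × m/(1-1)

Step 4 multiplies both sides by m/(1-1). However, 1-1 = 0, so this is multiplication by m/0, which is undefined. We cannot multiply by an undefined expression.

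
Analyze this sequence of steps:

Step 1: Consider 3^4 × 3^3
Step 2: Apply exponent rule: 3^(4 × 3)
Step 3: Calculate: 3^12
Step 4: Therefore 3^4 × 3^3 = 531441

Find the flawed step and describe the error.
Step 2: Apply exponent rule: 3^(4 × 3)

Step 2 incorrectly states that a^b × a^c = a^(b×c). The correct rule is a^b × a^c = a^(b+c). The actual value is 3^4 × 3^3 = 3^7 = 2187, not 3^12 = 531441.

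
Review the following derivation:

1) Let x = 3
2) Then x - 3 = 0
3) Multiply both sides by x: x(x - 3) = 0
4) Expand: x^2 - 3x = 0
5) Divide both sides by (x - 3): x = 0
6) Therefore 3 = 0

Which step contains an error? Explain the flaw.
Step 5: Divide both sides by (x - 3): x = 0

Step 5 divides both sides by (x - 3). However, since x = 3, we have (x - 3) = 0. Division by zero is undefined, making this step invalid.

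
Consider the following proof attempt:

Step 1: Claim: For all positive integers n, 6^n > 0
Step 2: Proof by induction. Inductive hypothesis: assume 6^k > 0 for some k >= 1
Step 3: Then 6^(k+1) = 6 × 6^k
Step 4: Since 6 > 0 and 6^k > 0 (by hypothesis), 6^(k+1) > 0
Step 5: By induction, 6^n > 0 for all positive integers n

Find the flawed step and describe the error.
Step 5: By induction, 6^n > 0 for all positive integers n

Step 5 concludes the proof by induction, but no base case was ever established. A valid induction proof requires: (1) a base case proving 6^1 > 0, and (2) an inductive step showing IF 6^k > 0 THEN 6^(k+1) > 0. Steps 2-4 correctly establish the inductive step, but without the base case the conclusion in step 5 does not follow.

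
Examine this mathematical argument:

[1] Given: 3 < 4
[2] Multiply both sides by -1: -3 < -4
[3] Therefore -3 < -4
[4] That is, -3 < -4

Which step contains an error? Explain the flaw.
Step 2: Multiply both sides by -1: -3 < -4

Step 2 multiplies both sides by -1 but fails to reverse the inequality sign. When multiplying (or dividing) an inequality by a negative number, the direction must be reversed. Since 3 < 4, we should get -3 > -4, i.e., -3 > -4.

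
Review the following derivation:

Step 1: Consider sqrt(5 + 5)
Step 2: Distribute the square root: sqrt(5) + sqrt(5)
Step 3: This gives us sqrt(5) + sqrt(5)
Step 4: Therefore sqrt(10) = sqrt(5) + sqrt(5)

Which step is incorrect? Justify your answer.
Step 2: Distribute the square root: sqrt(5) + sqrt(5)

Step 2 incorrectly 'distributes' the square root over addition. The square root function does not distribute: sqrt(a + b) ≠ sqrt(a) + sqrt(b). In fact, sqrt(5 + 5) = sqrt(10) ≈ 3.1623, while sqrt(5) + sqrt(5) ≈ 4.4721.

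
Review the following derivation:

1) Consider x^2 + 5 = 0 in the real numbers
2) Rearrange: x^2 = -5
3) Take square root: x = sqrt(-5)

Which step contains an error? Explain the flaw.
Step 3: Take square root: x = sqrt(-5)

Step 3 takes the square root of -5, which is negative. In the real number system, the square root of a negative number is undefined. The equation x^2 + 5 = 0 has no real solutions. Square roots of negative numbers only exist in the complex numbers.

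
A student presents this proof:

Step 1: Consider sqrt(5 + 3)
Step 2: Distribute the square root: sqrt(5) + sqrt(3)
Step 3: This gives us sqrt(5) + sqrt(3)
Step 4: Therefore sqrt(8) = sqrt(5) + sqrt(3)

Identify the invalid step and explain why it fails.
Step 2: Distribute the square root: sqrt(5) + sqrt(3)

Step 2 incorrectly 'distributes' the square root over addition. The square root function does not distribute: sqrt(a + b) ≠ sqrt(a) + sqrt(b). In fact, sqrt(5 + 3) = sqrt(8) ≈ 2.8284, while sqrt(5) + sqrt(3) ≈ 3.9681.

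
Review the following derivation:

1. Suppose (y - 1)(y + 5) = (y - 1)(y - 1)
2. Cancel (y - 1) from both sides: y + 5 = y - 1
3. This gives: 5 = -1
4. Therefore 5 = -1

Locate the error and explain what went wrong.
Step 2: Cancel (y - 1) from both sides: y + 5 = y - 1

Step 2 cancels (y - 1) from both sides. This is only valid if (y - 1) ≠ 0, i.e., y ≠ 1. When y = 1, both sides equal zero regardless of the other factors. The correct approach requires considering y = 1 as a separate case.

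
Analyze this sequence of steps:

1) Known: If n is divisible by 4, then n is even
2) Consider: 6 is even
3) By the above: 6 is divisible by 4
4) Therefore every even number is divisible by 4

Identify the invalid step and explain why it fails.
Step 3: By the above: 6 is divisible by 4

Step 3 commits the fallacy of affirming the consequent. The known fact 'divisible by 4 → even' does NOT imply 'even → divisible by 4'. That would be the converse, which is false. For example, 6 is even but 6 ÷ 4 = 1.50, which is not an integer.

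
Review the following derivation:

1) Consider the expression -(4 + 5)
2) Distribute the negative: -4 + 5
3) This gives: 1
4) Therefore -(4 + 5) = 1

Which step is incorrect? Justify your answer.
Step 2: Distribute the negative: -4 + 5

Step 2 incorrectly distributes the negative sign. The correct distribution is -(4 + 5) = -4 - 5 = -9. The negative must be applied to both terms, not just the first. The error treats -(4 + 5) as -4 + 5, which equals 1 instead of -9.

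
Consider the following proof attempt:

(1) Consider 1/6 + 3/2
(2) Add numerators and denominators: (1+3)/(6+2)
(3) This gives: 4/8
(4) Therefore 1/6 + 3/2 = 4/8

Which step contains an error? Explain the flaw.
Step 2: Add numerators and denominators: (1+3)/(6+2)

Step 2 incorrectly adds fractions by separately adding numerators and denominators. This is wrong. The correct method requires a common denominator: 1/6 + 3/2 = (1×2 + 3×6)/(6×2) = 20/12 = 5/3. The method used gives 4/8, which is different.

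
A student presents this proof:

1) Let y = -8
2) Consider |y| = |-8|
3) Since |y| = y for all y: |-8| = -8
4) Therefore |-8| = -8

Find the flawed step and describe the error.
Step 3: Since |y| = y for all y: |-8| = -8

Step 3 incorrectly states that |y| = y for all y. The correct definition is |y| = y when y >= 0, and |y| = -y when y < 0. Since -8 < 0, we have |-8| = -(-8) = 8, not -8.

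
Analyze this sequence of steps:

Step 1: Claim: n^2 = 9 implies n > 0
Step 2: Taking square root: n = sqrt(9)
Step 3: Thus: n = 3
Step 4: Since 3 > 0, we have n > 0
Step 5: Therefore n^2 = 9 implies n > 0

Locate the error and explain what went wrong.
Step 2: Taking square root: n = sqrt(9)

Step 2 takes the square root and assumes the positive root only. The equation n^2 = 9 actually has two solutions: n = 3 and n = -3. The proof silently assumes n > 0 without justification, then uses this assumption to conclude n > 0, which is circular. The counterexample n = -3 shows the claim is false.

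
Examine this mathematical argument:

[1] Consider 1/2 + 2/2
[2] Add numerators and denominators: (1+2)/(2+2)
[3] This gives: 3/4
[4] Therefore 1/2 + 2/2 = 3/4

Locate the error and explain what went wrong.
Step 2: Add numerators and denominators: (1+2)/(2+2)

Step 2 incorrectly adds fractions by separately adding numerators and denominators. This is wrong. The correct method requires a common denominator: 1/2 + 2/2 = (1×2 + 2×2)/(2×2) = 6/4 = 3/2. The method used gives 3/4, which is different.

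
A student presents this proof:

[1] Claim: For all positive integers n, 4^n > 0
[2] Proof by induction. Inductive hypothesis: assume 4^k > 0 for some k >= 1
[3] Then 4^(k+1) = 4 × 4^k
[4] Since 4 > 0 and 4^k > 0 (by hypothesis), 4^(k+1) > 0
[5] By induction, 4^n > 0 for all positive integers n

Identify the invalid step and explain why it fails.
Step 5: By induction, 4^n > 0 for all positive integers n

Step 5 concludes the proof by induction, but no base case was ever established. A valid induction proof requires: (1) a base case proving 4^1 > 0, and (2) an inductive step showing IF 4^k > 0 THEN 4^(k+1) > 0. Steps 2-4 correctly establish the inductive step, but without the base case the conclusion in step 5 does not follow.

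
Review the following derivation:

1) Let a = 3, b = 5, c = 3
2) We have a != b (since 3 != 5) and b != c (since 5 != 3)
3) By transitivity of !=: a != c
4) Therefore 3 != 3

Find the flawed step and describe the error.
Step 3: By transitivity of !=: a != c

Step 3 incorrectly applies transitivity to the '!=' relation. Transitivity states: if a R b and b R c, then a R c. However, '!=' is not transitive. Counterexample: 3 != 5 and 5 != 3, but 3 = 3 (both equal 3). Transitivity holds for relations like <, <=, =, but not for !=.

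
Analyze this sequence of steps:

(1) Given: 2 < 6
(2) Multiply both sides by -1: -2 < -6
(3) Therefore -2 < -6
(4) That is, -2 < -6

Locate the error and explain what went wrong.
Step 2: Multiply both sides by -1: -2 < -6

Step 2 multiplies both sides by -1 but fails to reverse the inequality sign. When multiplying (or dividing) an inequality by a negative number, the direction must be reversed. Since 2 < 6, we should get -2 > -6, i.e., -2 > -6.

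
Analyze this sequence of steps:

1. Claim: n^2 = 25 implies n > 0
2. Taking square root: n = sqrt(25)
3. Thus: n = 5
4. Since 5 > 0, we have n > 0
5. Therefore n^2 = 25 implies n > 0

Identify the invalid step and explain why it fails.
Step 2: Taking square root: n = sqrt(25)

Step 2 takes the square root and assumes the positive root only. The equation n^2 = 25 actually has two solutions: n = 5 and n = -5. The proof silently assumes n > 0 without justification, then uses this assumption to conclude n > 0, which is circular. The counterexample n = -5 shows the claim is false.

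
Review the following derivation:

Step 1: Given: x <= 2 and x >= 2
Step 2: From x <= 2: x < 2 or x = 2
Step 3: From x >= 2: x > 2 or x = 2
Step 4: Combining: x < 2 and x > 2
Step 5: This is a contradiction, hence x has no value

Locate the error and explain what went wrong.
Step 4: Combining: x < 2 and x > 2

Step 4 incorrectly combines the conditions. From x <= 2 and x >= 2, the intersection is x = 2. The error treats the 'or' cases as 'and' requirements. The correct conclusion is that x = 2 is the unique solution, not that no solution exists.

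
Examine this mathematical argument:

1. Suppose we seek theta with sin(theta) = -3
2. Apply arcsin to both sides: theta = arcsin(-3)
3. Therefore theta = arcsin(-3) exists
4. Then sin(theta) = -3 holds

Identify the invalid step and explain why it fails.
Step 2: Apply arcsin to both sides: theta = arcsin(-3)

Step 2 applies arcsin to -3. However, arcsin(x) is only defined for x in [-1, 1] because sin(theta) can only produce values in that range. Since |-3| > 1, arcsin(-3) is undefined. There is no angle whose sine equals -3.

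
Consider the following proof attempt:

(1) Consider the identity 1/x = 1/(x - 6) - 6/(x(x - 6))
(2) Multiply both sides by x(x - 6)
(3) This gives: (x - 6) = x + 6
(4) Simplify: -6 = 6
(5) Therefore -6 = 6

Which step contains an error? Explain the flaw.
Step 3: This gives: (x - 6) = x + 6

Step 3 makes a sign error when clearing denominators. Multiplying -6/(x(x - 6)) by x(x - 6) gives -6, not +6. The correct result is (x - 6) = x - 6, which is trivially true, not (x - 6) = x + 6. (Step 1 is a valid identity: 1/(x - 6) - 6/(x(x - 6)) = (x - 6)/(x(x - 6)) = 1/x.)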